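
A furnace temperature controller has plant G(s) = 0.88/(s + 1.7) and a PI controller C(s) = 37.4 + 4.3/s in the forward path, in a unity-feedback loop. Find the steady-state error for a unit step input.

0

The open loop C(s)G(s) has a pole at the origin (type 1), so the static position error constant is infinite and e_ss = 1/(1+∞) = 0.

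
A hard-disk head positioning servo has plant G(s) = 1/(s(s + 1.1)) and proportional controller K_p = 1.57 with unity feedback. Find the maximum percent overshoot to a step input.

From 1 + K_pG(s) = 0: s² + 1.1s + 1.57 = 0 ⇒ ω_n = 1.253, ζ = 0.4389.
%OS = 100·exp(−πζ/√(1−ζ²)) = 100·exp(−π·0.4389/√0.8073) = 21.6%.

21.6%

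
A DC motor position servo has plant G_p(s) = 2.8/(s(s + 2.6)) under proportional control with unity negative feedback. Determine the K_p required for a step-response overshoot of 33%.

K_p = 5.45

From %OS = 100·exp(−πζ/√(1−ζ²)) = 33%, ζ = −ln(0.33)/√(π²+ln²(0.33)) = 0.3328.
Characteristic equation s² + 2.6s + 2.8K_p = 0 gives ζ = 2.6/(2√(2.8K_p)).
Setting ζ = 0.3328: √(2.8K_p) = 2.6/(2·0.3328) = 3.906, so K_p = 15.26/2.8 = 5.45.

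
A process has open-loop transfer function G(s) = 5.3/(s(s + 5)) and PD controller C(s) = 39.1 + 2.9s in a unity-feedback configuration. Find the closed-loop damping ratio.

ζ = 0.708

Forward path: (39.1 + 2.9s)·5.3/(s(s+5)). The closed-loop characteristic equation is s² + (5 + 5.3·2.9)s + 5.3·39.1 = 0.
That is s² + 20.37s + 207.2 = 0, so ω_n = 14.4 rad/s and ζ = 20.37/(2·14.4) = 0.7075.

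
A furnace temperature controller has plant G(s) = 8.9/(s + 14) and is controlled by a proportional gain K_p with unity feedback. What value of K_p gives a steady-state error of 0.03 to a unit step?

For a type-0 loop with proportional control, e_ss = 1/(1 + K_p·G(0)).
G(0) = 0.6357. Require 1/(1 + K_p·0.6357) = 0.03, so 1 + 0.6357·K_p = 33.33.
K_p = (33.33 − 1)/0.6357 = 50.9.

K_p = 50.9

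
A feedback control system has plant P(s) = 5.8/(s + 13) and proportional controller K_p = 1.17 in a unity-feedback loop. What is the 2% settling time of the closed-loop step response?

Closed-loop transfer function: T(s) = K_p·P(s)/(1 + K_p·P(s)) = 6.786/(s + 13 + 6.786) = 6.786/(s + 19.79).
Time constant τ = 1/19.79 = 0.05054 s, so the 2% settling time is about 4τ = 0.202 s.

T_s ≈ 0.202 s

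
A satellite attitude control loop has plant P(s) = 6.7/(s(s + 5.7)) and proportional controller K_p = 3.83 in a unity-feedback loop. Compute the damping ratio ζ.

With unity feedback the closed-loop characteristic equation is s² + 5.7s + 3.83·6.7 = s² + 5.7s + 25.66 = 0.
Matching s² + 2ζω_n s + ω_n²: ω_n = √25.66 = 5.066 rad/s and 2ζω_n = 5.7, so ζ = 5.7/(2·5.066) = 0.563.

ζ = 0.563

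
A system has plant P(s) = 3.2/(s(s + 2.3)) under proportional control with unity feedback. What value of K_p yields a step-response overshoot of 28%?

From %OS = 100·exp(−πζ/√(1−ζ²)) = 28%, ζ = −ln(0.28)/√(π²+ln²(0.28)) = 0.3755.
Characteristic equation s² + 2.3s + 3.2K_p = 0 gives ζ = 2.3/(2√(3.2K_p)).
Setting ζ = 0.3755: √(3.2K_p) = 2.3/(2·0.3755) = 3.062, so K_p = 9.377/3.2 = 2.93.

K_p = 2.93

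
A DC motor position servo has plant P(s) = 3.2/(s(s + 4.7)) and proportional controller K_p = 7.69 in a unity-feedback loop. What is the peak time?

T_p = 0.719 s

From 1 + K_pP(s) = 0: s² + 4.7s + 24.61 = 0 ⇒ ω_n = 4.961, ζ = 0.4737.
Damped frequency ω_d = ω_n√(1−ζ²) = 4.369 rad/s, so peak time T_p = π/ω_d = 0.719 s.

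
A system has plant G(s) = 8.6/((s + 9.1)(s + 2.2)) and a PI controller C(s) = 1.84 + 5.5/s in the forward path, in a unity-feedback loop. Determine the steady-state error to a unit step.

0

The open loop C(s)G(s) has a pole at the origin (type 1), so the static position error constant is infinite and e_ss = 1/(1+∞) = 0.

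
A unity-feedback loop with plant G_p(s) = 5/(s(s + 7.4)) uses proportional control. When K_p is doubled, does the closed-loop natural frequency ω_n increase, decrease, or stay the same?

ω_n = √(5·K_p), which grows with K_p.

increase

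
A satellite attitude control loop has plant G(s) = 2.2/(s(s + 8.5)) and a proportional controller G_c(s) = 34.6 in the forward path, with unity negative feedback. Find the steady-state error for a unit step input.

The open loop G_c(s)G(s) has a pole at the origin (type 1), so the static position error constant is infinite and e_ss = 1/(1+∞) = 0.

0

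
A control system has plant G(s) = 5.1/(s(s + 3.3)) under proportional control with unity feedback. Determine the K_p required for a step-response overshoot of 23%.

From %OS = 100·exp(−πζ/√(1−ζ²)) = 23%, ζ = −ln(0.23)/√(π²+ln²(0.23)) = 0.4237.
Characteristic equation s² + 3.3s + 5.1K_p = 0 gives ζ = 3.3/(2√(5.1K_p)).
Setting ζ = 0.4237: √(5.1K_p) = 3.3/(2·0.4237) = 3.894, so K_p = 15.16/5.1 = 2.97.

K_p = 2.97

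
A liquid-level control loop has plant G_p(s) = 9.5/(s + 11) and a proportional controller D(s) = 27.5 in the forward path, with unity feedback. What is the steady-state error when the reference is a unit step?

0.0404

The loop is type 0. Static position error constant K_pos = D(0)·G_p(0) = 27.5·0.8636 = 23.75.
Steady-state error to a unit step: e_ss = 1/(1+K_pos) = 1/24.75 = 0.0404.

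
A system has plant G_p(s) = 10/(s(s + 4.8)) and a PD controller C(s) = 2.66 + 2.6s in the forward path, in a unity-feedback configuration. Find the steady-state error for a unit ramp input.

0.18

The loop has one pole at the origin (type 1). Velocity error constant K_v = lim_{s→0} s·C(s)G_p(s) = 2.66·10/4.8 = 5.542.
Steady-state error to a unit ramp: e_ss = 1/K_v = 0.18.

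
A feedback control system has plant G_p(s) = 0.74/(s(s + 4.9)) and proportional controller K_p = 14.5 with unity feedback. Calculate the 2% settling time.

T_s ≈ 1.63 s

The closed-loop denominator s² + 4.9s + 10.73 gives ω_n = √10.73 = 3.276 and ζ = 4.9/(2ω_n) = 0.7479.
2% settling time T_s ≈ 4/(ζω_n) = 4/2.45 = 1.63 s.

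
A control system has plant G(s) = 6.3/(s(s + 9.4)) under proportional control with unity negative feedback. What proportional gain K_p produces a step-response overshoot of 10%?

From %OS = 100·exp(−πζ/√(1−ζ²)) = 10%, ζ = −ln(0.1)/√(π²+ln²(0.1)) = 0.5912.
Characteristic equation s² + 9.4s + 6.3K_p = 0 gives ζ = 9.4/(2√(6.3K_p)).
Setting ζ = 0.5912: √(6.3K_p) = 9.4/(2·0.5912) = 7.951, so K_p = 63.21/6.3 = 10.

K_p = 10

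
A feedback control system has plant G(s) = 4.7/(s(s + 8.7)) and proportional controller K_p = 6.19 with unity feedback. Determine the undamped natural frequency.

ω_n = 5.39 rad/s

The closed-loop denominator is s(s+8.7) + 6.19·4.7 = s² + 8.7s + 29.09.
So ω_n² = 29.09 ⇒ ω_n = 5.394 rad/s, and ζ = 8.7/(2ω_n) = 0.806.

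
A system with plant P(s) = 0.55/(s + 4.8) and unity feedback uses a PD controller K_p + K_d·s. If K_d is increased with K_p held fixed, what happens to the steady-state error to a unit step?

K_d affects only the transient (the s-coefficient); the DC loop gain, and hence e_ss, depends only on K_p.

unchanged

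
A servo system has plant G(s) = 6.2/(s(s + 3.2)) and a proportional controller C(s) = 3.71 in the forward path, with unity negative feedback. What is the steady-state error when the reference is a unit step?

The open loop C(s)G(s) has a pole at the origin (type 1), so the static position error constant is infinite and e_ss = 1/(1+∞) = 0.

0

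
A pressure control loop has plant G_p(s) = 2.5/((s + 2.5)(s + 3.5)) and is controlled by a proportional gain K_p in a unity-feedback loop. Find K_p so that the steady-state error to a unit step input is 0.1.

Steady-state error for a unit step on this type-0 loop is 1/(1 + K_p·G_p(0)).
G_p(0) = 0.2857. Require 1/(1 + K_p·0.2857) = 0.1, so 1 + 0.2857·K_p = 10.
K_p = (10 − 1)/0.2857 = 31.5.

K_p = 31.5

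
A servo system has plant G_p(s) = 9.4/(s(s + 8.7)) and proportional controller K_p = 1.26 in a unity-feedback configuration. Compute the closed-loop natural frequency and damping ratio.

ω_n = 3.44 rad/s, ζ = 1.26

With unity feedback the closed-loop characteristic equation is s² + 8.7s + 1.26·9.4 = s² + 8.7s + 11.84 = 0.
Matching s² + 2ζω_n s + ω_n²: ω_n = √11.84 = 3.442 rad/s and 2ζω_n = 8.7, so ζ = 8.7/(2·3.442) = 1.26.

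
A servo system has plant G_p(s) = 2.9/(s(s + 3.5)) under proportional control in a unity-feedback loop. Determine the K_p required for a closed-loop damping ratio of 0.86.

Closed-loop characteristic equation: s² + 3.5s + K_p·2.9 = 0.
So ω_n = √(2.9K_p) and 2ζω_n = 3.5, giving ζ = 3.5/(2√(2.9K_p)).
Setting ζ = 0.86: √(2.9K_p) = 3.5/(2·0.86) = 2.035, so K_p = 4.141/2.9 = 1.43.

K_p = 1.43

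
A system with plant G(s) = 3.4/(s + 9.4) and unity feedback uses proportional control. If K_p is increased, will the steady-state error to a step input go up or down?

The position error constant K_pos = K_p·G(0) grows with K_p, and e_ss = 1/(1+K_pos) falls.

decrease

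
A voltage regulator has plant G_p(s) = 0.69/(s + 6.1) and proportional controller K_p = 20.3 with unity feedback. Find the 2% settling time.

T_s ≈ 0.199 s

Closed-loop transfer function: T(s) = K_p·G_p(s)/(1 + K_p·G_p(s)) = 14.01/(s + 6.1 + 14.01) = 14.01/(s + 20.11).
Time constant τ = 1/20.11 = 0.04973 s, so the 2% settling time is about 4τ = 0.199 s.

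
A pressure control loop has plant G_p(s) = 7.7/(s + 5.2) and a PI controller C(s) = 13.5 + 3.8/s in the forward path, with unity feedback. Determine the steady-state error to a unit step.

The open loop C(s)G_p(s) has a pole at the origin (type 1), so the static position error constant is infinite and e_ss = 1/(1+∞) = 0.

0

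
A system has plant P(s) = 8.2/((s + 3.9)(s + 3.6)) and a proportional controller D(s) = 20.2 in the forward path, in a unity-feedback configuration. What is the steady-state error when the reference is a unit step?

The loop is type 0. Static position error constant K_pos = D(0)·P(0) = 20.2·0.584 = 11.8.
Steady-state error to a unit step: e_ss = 1/(1+K_pos) = 1/12.8 = 0.0781.

0.0781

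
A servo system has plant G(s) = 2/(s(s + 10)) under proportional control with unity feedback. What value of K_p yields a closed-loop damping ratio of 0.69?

Closed-loop characteristic equation: s² + 10s + K_p·2 = 0.
So ω_n = √(2K_p) and 2ζω_n = 10, giving ζ = 10/(2√(2K_p)).
Setting ζ = 0.69: √(2K_p) = 10/(2·0.69) = 7.246, so K_p = 52.51/2 = 26.3.

K_p = 26.3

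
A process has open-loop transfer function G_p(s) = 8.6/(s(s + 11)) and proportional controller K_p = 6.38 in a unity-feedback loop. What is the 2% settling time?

From 1 + K_pG_p(s) = 0: s² + 11s + 54.87 = 0 ⇒ ω_n = 7.407, ζ = 0.7425.
2% settling time T_s ≈ 4/(ζω_n) = 4/5.5 = 0.727 s.

T_s ≈ 0.727 s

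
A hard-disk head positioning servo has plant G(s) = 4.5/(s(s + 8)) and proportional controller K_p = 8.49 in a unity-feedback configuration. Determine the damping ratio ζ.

ζ = 0.647

The closed-loop denominator is s(s+8) + 8.49·4.5 = s² + 8s + 38.2.
So ω_n² = 38.2 ⇒ ω_n = 6.181 rad/s, and ζ = 8/(2ω_n) = 0.647.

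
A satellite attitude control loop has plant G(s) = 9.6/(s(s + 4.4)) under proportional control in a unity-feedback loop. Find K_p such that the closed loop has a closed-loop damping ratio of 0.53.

K_p = 1.79

Closed-loop characteristic equation: s² + 4.4s + K_p·9.6 = 0.
So ω_n = √(9.6K_p) and 2ζω_n = 4.4, giving ζ = 4.4/(2√(9.6K_p)).
Setting ζ = 0.53: √(9.6K_p) = 4.4/(2·0.53) = 4.151, so K_p = 17.23/9.6 = 1.79.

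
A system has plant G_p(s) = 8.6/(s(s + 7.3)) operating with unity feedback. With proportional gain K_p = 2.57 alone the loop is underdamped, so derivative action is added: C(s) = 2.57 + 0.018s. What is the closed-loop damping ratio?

Forward path: (2.57 + 0.018s)·8.6/(s(s+7.3)). The closed-loop characteristic equation is s² + (7.3 + 8.6·0.018)s + 8.6·2.57 = 0.
That is s² + 7.455s + 22.1 = 0, so ω_n = 4.701 rad/s and ζ = 7.455/(2·4.701) = 0.7928.

ζ = 0.793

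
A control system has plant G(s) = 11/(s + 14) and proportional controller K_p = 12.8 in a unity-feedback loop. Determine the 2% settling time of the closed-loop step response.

T_s ≈ 0.0258 s

Closed-loop transfer function: T(s) = K_p·G(s)/(1 + K_p·G(s)) = 140.8/(s + 14 + 140.8) = 140.8/(s + 154.8).
Time constant τ = 1/154.8 = 0.00646 s, so the 2% settling time is about 4τ = 0.0258 s.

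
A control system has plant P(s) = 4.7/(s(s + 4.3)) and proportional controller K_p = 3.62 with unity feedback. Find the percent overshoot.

14.7%

From 1 + K_pP(s) = 0: s² + 4.3s + 17.01 = 0 ⇒ ω_n = 4.125, ζ = 0.5212.
%OS = 100·exp(−πζ/√(1−ζ²)) = 100·exp(−π·0.5212/√0.7283) = 14.7%.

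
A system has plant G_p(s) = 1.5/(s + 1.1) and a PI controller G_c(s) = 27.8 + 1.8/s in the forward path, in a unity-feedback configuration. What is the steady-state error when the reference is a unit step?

0

The open loop G_c(s)G_p(s) has a pole at the origin (type 1), so the static position error constant is infinite and e_ss = 1/(1+∞) = 0.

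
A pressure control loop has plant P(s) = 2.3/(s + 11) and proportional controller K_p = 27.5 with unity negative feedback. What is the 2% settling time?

Closed-loop transfer function: T(s) = K_p·P(s)/(1 + K_p·P(s)) = 63.25/(s + 11 + 63.25) = 63.25/(s + 74.25).
Time constant τ = 1/74.25 = 0.01347 s, so the 2% settling time is about 4τ = 0.0539 s.

T_s ≈ 0.0539 s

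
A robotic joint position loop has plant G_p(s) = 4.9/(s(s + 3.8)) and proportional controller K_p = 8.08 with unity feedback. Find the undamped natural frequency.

ω_n = 6.29 rad/s

1 + K_p·G_p(s) = 0 gives s² + 3.8s + 39.59 = 0.
Matching s² + 2ζω_n s + ω_n²: ω_n = √39.59 = 6.292 rad/s and 2ζω_n = 3.8, so ζ = 3.8/(2·6.292) = 0.302.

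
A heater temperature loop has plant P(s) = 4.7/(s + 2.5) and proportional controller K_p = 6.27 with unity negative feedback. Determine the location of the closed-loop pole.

s = -31.97

Closed-loop transfer function: T(s) = K_p·P(s)/(1 + K_p·P(s)) = 29.47/(s + 2.5 + 29.47) = 29.47/(s + 31.97).
The closed-loop pole is at s = −31.97.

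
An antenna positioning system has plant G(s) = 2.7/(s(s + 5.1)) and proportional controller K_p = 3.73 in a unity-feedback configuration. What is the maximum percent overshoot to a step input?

1.44%

The closed-loop denominator s² + 5.1s + 10.07 gives ω_n = √10.07 = 3.173 and ζ = 5.1/(2ω_n) = 0.8035.
%OS = 100·exp(−πζ/√(1−ζ²)) = 100·exp(−π·0.8035/√0.3543) = 1.44%.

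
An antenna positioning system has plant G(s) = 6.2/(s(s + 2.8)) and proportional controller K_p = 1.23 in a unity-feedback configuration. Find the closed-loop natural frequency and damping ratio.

ω_n = 2.76 rad/s, ζ = 0.507

With unity feedback the closed-loop characteristic equation is s² + 2.8s + 1.23·6.2 = s² + 2.8s + 7.626 = 0.
So ω_n² = 7.626 ⇒ ω_n = 2.762 rad/s, and ζ = 2.8/(2ω_n) = 0.507.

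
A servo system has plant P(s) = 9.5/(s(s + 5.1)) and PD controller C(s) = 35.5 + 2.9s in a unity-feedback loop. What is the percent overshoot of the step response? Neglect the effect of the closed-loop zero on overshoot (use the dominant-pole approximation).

0.225%

Forward path: (35.5 + 2.9s)·9.5/(s(s+5.1)). The closed-loop characteristic equation is s² + (5.1 + 9.5·2.9)s + 9.5·35.5 = 0.
That is s² + 32.65s + 337.2 = 0, so ω_n = 18.36 rad/s and ζ = 32.65/(2·18.36) = 0.8889.
%OS = 100·exp(−πζ/√(1−ζ²)) = 0.225%.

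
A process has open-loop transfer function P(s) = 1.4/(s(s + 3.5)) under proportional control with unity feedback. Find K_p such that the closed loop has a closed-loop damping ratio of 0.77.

K_p = 3.69

Closed-loop characteristic equation: s² + 3.5s + K_p·1.4 = 0.
So ω_n = √(1.4K_p) and 2ζω_n = 3.5, giving ζ = 3.5/(2√(1.4K_p)).
Setting ζ = 0.77: √(1.4K_p) = 3.5/(2·0.77) = 2.273, so K_p = 5.165/1.4 = 3.69.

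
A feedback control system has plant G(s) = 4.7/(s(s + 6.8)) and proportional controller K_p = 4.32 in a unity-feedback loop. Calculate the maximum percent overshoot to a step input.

2.7%

The closed-loop denominator s² + 6.8s + 20.3 gives ω_n = √20.3 = 4.506 and ζ = 6.8/(2ω_n) = 0.7546.
%OS = 100·exp(−πζ/√(1−ζ²)) = 100·exp(−π·0.7546/√0.4307) = 2.7%.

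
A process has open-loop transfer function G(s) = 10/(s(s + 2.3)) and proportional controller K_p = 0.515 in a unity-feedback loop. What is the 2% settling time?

From 1 + K_pG(s) = 0: s² + 2.3s + 5.15 = 0 ⇒ ω_n = 2.269, ζ = 0.5068.
2% settling time T_s ≈ 4/(ζω_n) = 4/1.15 = 3.48 s.

T_s ≈ 3.48 s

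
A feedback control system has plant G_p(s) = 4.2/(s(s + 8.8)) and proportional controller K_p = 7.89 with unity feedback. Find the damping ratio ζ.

ζ = 0.764

With unity feedback the closed-loop characteristic equation is s² + 8.8s + 7.89·4.2 = s² + 8.8s + 33.14 = 0.
Matching s² + 2ζω_n s + ω_n²: ω_n = √33.14 = 5.757 rad/s and 2ζω_n = 8.8, so ζ = 8.8/(2·5.757) = 0.764.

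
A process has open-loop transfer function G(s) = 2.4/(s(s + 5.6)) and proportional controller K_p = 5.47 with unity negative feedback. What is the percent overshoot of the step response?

The closed-loop denominator s² + 5.6s + 13.13 gives ω_n = √13.13 = 3.623 and ζ = 5.6/(2ω_n) = 0.7728.
%OS = 100·exp(−πζ/√(1−ζ²)) = 100·exp(−π·0.7728/√0.4028) = 2.18%.

2.18%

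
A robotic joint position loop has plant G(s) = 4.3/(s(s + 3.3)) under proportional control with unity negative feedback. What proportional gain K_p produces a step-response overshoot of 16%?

K_p = 2.49

From %OS = 100·exp(−πζ/√(1−ζ²)) = 16%, ζ = −ln(0.16)/√(π²+ln²(0.16)) = 0.5039.
Characteristic equation s² + 3.3s + 4.3K_p = 0 gives ζ = 3.3/(2√(4.3K_p)).
Setting ζ = 0.5039: √(4.3K_p) = 3.3/(2·0.5039) = 3.275, so K_p = 10.72/4.3 = 2.49.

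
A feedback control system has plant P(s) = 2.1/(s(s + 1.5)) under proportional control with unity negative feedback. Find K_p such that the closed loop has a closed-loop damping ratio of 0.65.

K_p = 0.634

Closed-loop characteristic equation: s² + 1.5s + K_p·2.1 = 0.
So ω_n = √(2.1K_p) and 2ζω_n = 1.5, giving ζ = 1.5/(2√(2.1K_p)).
Setting ζ = 0.65: √(2.1K_p) = 1.5/(2·0.65) = 1.154, so K_p = 1.331/2.1 = 0.634.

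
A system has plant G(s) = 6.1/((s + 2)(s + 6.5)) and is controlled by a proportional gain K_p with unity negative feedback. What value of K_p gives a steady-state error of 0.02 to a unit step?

K_p = 104

The loop is type 0, so e_ss(step) = 1/(1 + K_pos) with K_pos = K_p·G(0).
G(0) = 0.4692. Require 1/(1 + K_p·0.4692) = 0.02, so 1 + 0.4692·K_p = 50.
K_p = (50 − 1)/0.4692 = 104.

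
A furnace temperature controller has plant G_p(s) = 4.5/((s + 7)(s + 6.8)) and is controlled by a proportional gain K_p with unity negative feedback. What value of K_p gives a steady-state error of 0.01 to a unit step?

Steady-state error for a unit step on this type-0 loop is 1/(1 + K_p·G_p(0)).
G_p(0) = 0.09454. Require 1/(1 + K_p·0.09454) = 0.01, so 1 + 0.09454·K_p = 100.
K_p = (100 − 1)/0.09454 = 1050.

K_p = 1050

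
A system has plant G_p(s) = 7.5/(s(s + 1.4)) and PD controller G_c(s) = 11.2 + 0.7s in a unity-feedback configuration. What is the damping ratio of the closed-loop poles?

Forward path: (11.2 + 0.7s)·7.5/(s(s+1.4)). The closed-loop characteristic equation is s² + (1.4 + 7.5·0.7)s + 7.5·11.2 = 0.
That is s² + 6.65s + 84 = 0, so ω_n = 9.165 rad/s and ζ = 6.65/(2·9.165) = 0.3628.

ζ = 0.363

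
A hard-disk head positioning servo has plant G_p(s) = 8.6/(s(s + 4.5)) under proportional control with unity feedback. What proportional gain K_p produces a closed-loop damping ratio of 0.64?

K_p = 1.44

Closed-loop characteristic equation: s² + 4.5s + K_p·8.6 = 0.
So ω_n = √(8.6K_p) and 2ζω_n = 4.5, giving ζ = 4.5/(2√(8.6K_p)).
Setting ζ = 0.64: √(8.6K_p) = 4.5/(2·0.64) = 3.516, so K_p = 12.36/8.6 = 1.44.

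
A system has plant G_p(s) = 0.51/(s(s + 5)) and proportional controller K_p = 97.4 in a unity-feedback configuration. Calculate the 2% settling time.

T_s ≈ 1.6 s

From 1 + K_pG_p(s) = 0: s² + 5s + 49.67 = 0 ⇒ ω_n = 7.048, ζ = 0.3547.
2% settling time T_s ≈ 4/(ζω_n) = 4/2.5 = 1.6 s.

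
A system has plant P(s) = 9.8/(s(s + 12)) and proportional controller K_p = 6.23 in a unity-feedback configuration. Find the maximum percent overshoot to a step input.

From 1 + K_pP(s) = 0: s² + 12s + 61.05 = 0 ⇒ ω_n = 7.814, ζ = 0.7679.
%OS = 100·exp(−πζ/√(1−ζ²)) = 100·exp(−π·0.7679/√0.4104) = 2.31%.

2.31%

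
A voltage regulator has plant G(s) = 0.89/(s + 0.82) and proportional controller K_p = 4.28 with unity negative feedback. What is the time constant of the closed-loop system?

τ = 0.216 s

Closed-loop transfer function: T(s) = K_p·G(s)/(1 + K_p·G(s)) = 3.809/(s + 0.82 + 3.809) = 3.809/(s + 4.629).
Time constant τ = 1/4.629 = 0.216 s.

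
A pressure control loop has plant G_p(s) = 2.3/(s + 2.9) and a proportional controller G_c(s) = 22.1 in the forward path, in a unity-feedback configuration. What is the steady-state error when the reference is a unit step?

The loop is type 0. Static position error constant K_pos = G_c(0)·G_p(0) = 22.1·0.7931 = 17.53.
Steady-state error to a unit step: e_ss = 1/(1+K_pos) = 1/18.53 = 0.054.

0.054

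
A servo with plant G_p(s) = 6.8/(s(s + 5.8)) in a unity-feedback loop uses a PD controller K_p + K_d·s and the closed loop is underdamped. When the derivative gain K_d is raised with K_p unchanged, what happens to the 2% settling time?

decrease

Characteristic equation s² + (5.8 + 6.8K_d)s + 6.8K_p = 0: raising K_d increases ζω_n = (5.8+6.8K_d)/2 while the loop stays underdamped, so T_s ≈ 4/(ζω_n) decreases.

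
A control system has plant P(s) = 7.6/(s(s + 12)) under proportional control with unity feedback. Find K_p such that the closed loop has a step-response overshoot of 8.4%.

K_p = 12.4

From %OS = 100·exp(−πζ/√(1−ζ²)) = 8.4%, ζ = −ln(0.084)/√(π²+ln²(0.084)) = 0.6191.
Characteristic equation s² + 12s + 7.6K_p = 0 gives ζ = 12/(2√(7.6K_p)).
Setting ζ = 0.6191: √(7.6K_p) = 12/(2·0.6191) = 9.691, so K_p = 93.91/7.6 = 12.4.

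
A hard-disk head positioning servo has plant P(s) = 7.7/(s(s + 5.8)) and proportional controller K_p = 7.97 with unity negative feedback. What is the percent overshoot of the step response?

28.6%

Closed-loop characteristic equation: s² + 5.8s + 61.37 = 0, so ω_n = 7.834 rad/s and ζ = 5.8/(2·7.834) = 0.3702.
%OS = 100·exp(−πζ/√(1−ζ²)) = 100·exp(−π·0.3702/√0.863) = 28.6%.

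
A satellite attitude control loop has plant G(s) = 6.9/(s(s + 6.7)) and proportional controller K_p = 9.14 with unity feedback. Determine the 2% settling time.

From 1 + K_pG(s) = 0: s² + 6.7s + 63.07 = 0 ⇒ ω_n = 7.941, ζ = 0.4218.
2% settling time T_s ≈ 4/(ζω_n) = 4/3.35 = 1.19 s.

T_s ≈ 1.19 s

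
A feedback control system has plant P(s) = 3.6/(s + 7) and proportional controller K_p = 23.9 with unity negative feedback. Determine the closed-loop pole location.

s = -93.04

Closed-loop transfer function: T(s) = K_p·P(s)/(1 + K_p·P(s)) = 86.04/(s + 7 + 86.04) = 86.04/(s + 93.04).
The closed-loop pole is at s = −93.04.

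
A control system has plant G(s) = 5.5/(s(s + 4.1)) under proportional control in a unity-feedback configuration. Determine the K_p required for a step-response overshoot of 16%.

From %OS = 100·exp(−πζ/√(1−ζ²)) = 16%, ζ = −ln(0.16)/√(π²+ln²(0.16)) = 0.5039.
Characteristic equation s² + 4.1s + 5.5K_p = 0 gives ζ = 4.1/(2√(5.5K_p)).
Setting ζ = 0.5039: √(5.5K_p) = 4.1/(2·0.5039) = 4.069, so K_p = 16.55/5.5 = 3.01.

K_p = 3.01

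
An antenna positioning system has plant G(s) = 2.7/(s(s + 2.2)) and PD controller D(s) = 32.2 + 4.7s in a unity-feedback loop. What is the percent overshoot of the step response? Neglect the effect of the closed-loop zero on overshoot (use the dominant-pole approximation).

Forward path: (32.2 + 4.7s)·2.7/(s(s+2.2)). The closed-loop characteristic equation is s² + (2.2 + 2.7·4.7)s + 2.7·32.2 = 0.
That is s² + 14.89s + 86.94 = 0, so ω_n = 9.324 rad/s and ζ = 14.89/(2·9.324) = 0.7985.
%OS = 100·exp(−πζ/√(1−ζ²)) = 1.55%.

1.55%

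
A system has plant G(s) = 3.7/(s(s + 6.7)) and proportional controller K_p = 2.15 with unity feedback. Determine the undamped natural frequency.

With unity feedback the closed-loop characteristic equation is s² + 6.7s + 2.15·3.7 = s² + 6.7s + 7.955 = 0.
So ω_n² = 7.955 ⇒ ω_n = 2.82 rad/s, and ζ = 6.7/(2ω_n) = 1.19.

ω_n = 2.82 rad/s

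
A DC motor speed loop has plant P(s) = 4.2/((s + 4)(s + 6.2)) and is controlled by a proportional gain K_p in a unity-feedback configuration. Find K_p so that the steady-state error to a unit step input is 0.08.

K_p = 67.9

For a type-0 loop with proportional control, e_ss = 1/(1 + K_p·P(0)).
P(0) = 0.1694. Require 1/(1 + K_p·0.1694) = 0.08, so 1 + 0.1694·K_p = 12.5.
K_p = (12.5 − 1)/0.1694 = 67.9.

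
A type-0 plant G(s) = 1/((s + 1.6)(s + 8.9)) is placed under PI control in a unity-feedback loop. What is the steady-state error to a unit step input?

0

The PI controller's integrator makes the forward path type 1, so e_ss to a step is zero.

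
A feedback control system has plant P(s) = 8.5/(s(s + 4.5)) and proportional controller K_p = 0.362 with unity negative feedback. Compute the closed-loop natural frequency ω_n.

The closed-loop denominator is s(s+4.5) + 0.362·8.5 = s² + 4.5s + 3.077.
Matching s² + 2ζω_n s + ω_n²: ω_n = √3.077 = 1.754 rad/s and 2ζω_n = 4.5, so ζ = 4.5/(2·1.754) = 1.28.

ω_n = 1.75 rad/s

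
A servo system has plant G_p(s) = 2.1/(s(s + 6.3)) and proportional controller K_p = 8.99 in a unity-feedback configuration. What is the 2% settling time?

From 1 + K_pG_p(s) = 0: s² + 6.3s + 18.88 = 0 ⇒ ω_n = 4.345, ζ = 0.725.
2% settling time T_s ≈ 4/(ζω_n) = 4/3.15 = 1.27 s.

T_s ≈ 1.27 s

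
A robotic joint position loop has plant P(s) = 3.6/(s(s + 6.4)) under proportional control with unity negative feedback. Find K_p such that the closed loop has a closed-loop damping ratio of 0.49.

Closed-loop characteristic equation: s² + 6.4s + K_p·3.6 = 0.
So ω_n = √(3.6K_p) and 2ζω_n = 6.4, giving ζ = 6.4/(2√(3.6K_p)).
Setting ζ = 0.49: √(3.6K_p) = 6.4/(2·0.49) = 6.531, so K_p = 42.65/3.6 = 11.8.

K_p = 11.8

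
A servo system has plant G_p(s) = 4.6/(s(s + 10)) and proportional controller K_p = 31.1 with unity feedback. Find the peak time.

Closed-loop characteristic equation: s² + 10s + 143.1 = 0, so ω_n = 11.96 rad/s and ζ = 10/(2·11.96) = 0.418.
Damped frequency ω_d = ω_n√(1−ζ²) = 10.87 rad/s, so peak time T_p = π/ω_d = 0.289 s.

T_p = 0.289 s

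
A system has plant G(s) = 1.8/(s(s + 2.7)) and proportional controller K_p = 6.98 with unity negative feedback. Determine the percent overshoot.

27.4%

From 1 + K_pG(s) = 0: s² + 2.7s + 12.56 = 0 ⇒ ω_n = 3.545, ζ = 0.3809.
%OS = 100·exp(−πζ/√(1−ζ²)) = 100·exp(−π·0.3809/√0.8549) = 27.4%.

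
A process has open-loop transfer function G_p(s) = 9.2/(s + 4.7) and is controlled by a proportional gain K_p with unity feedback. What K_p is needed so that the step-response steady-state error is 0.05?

K_p = 9.71

For a type-0 loop with proportional control, e_ss = 1/(1 + K_p·G_p(0)).
G_p(0) = 1.957. Require 1/(1 + K_p·1.957) = 0.05, so 1 + 1.957·K_p = 20.
K_p = (20 − 1)/1.957 = 9.71.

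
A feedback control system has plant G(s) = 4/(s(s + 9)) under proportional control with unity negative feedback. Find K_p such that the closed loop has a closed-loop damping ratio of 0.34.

K_p = 43.8

Closed-loop characteristic equation: s² + 9s + K_p·4 = 0.
So ω_n = √(4K_p) and 2ζω_n = 9, giving ζ = 9/(2√(4K_p)).
Setting ζ = 0.34: √(4K_p) = 9/(2·0.34) = 13.24, so K_p = 175.2/4 = 43.8.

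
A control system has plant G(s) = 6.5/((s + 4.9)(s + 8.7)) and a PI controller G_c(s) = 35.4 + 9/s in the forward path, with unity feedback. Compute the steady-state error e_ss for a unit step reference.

The open loop G_c(s)G(s) has a pole at the origin (type 1), so the static position error constant is infinite and e_ss = 1/(1+∞) = 0.

0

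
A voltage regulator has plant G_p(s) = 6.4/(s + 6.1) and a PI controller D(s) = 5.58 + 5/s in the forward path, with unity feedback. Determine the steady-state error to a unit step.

The open loop D(s)G_p(s) has a pole at the origin (type 1), so the static position error constant is infinite and e_ss = 1/(1+∞) = 0.

0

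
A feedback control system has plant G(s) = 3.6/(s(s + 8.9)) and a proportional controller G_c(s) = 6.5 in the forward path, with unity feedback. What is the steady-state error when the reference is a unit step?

0

The open loop G_c(s)G(s) has a pole at the origin (type 1), so the static position error constant is infinite and e_ss = 1/(1+∞) = 0.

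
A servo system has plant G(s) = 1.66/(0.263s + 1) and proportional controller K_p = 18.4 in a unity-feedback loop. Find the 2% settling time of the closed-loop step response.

Closed loop: T(s) = K_p·G/(1+K_p·G) = 30.54/(0.263s + 1 + 30.54), with pole at s = −(1 + 30.54)/0.263 = −119.9.
τ = 1/119.9 = 0.008338 s, so 2% settling time ≈ 4τ = 0.0334 s.

T_s ≈ 0.0334 s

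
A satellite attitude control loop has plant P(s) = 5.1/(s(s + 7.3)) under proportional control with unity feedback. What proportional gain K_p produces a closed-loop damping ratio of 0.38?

Closed-loop characteristic equation: s² + 7.3s + K_p·5.1 = 0.
So ω_n = √(5.1K_p) and 2ζω_n = 7.3, giving ζ = 7.3/(2√(5.1K_p)).
Setting ζ = 0.38: √(5.1K_p) = 7.3/(2·0.38) = 9.605, so K_p = 92.26/5.1 = 18.1.

K_p = 18.1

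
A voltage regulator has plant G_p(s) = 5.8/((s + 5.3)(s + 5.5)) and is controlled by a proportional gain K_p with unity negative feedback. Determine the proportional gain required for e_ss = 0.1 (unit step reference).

For a type-0 loop with proportional control, e_ss = 1/(1 + K_p·G_p(0)).
G_p(0) = 0.199. Require 1/(1 + K_p·0.199) = 0.1, so 1 + 0.199·K_p = 10.
K_p = (10 − 1)/0.199 = 45.2.

K_p = 45.2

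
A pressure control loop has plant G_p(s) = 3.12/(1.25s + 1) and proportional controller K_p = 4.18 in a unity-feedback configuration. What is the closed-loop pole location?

Closed loop: T(s) = K_p·G_p/(1+K_p·G_p) = 13.04/(1.25s + 1 + 13.04), with pole at s = −(1 + 13.04)/1.25 = −11.23.

s = -11.23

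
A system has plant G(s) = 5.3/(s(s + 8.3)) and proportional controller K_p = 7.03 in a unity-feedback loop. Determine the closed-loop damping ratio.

ζ = 0.68

1 + K_p·G(s) = 0 gives s² + 8.3s + 37.26 = 0.
Matching s² + 2ζω_n s + ω_n²: ω_n = √37.26 = 6.104 rad/s and 2ζω_n = 8.3, so ζ = 8.3/(2·6.104) = 0.68.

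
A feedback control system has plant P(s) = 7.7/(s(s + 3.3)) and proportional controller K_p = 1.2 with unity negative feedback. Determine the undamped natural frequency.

ω_n = 3.04 rad/s

The closed-loop denominator is s(s+3.3) + 1.2·7.7 = s² + 3.3s + 9.24.
So ω_n² = 9.24 ⇒ ω_n = 3.04 rad/s, and ζ = 3.3/(2ω_n) = 0.543.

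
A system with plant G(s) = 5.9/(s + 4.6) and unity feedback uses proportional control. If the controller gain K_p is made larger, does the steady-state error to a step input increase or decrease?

The position error constant K_pos = K_p·G(0) grows with K_p, and e_ss = 1/(1+K_pos) falls.

decrease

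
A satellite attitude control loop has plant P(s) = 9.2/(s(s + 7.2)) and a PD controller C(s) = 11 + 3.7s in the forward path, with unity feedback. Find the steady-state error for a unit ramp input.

The loop has one pole at the origin (type 1). Velocity error constant K_v = lim_{s→0} s·C(s)P(s) = 11·9.2/7.2 = 14.06.
Steady-state error to a unit ramp: e_ss = 1/K_v = 0.0711.

0.0711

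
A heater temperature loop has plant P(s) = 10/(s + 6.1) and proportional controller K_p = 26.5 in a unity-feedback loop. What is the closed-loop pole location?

s = -271.1

Closed-loop transfer function: T(s) = K_p·P(s)/(1 + K_p·P(s)) = 265/(s + 6.1 + 265) = 265/(s + 271.1).
The closed-loop pole is at s = −271.1.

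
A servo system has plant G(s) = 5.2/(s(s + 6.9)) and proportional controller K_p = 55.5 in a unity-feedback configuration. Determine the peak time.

T_p = 0.189 s

The closed-loop denominator s² + 6.9s + 288.6 gives ω_n = √288.6 = 16.99 and ζ = 6.9/(2ω_n) = 0.2031.
Damped frequency ω_d = ω_n√(1−ζ²) = 16.63 rad/s, so peak time T_p = π/ω_d = 0.189 s.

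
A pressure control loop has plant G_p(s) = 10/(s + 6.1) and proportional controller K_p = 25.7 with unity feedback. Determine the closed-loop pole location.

Closed-loop transfer function: T(s) = K_p·G_p(s)/(1 + K_p·G_p(s)) = 257/(s + 6.1 + 257) = 257/(s + 263.1).
The closed-loop pole is at s = −263.1.

s = -263.1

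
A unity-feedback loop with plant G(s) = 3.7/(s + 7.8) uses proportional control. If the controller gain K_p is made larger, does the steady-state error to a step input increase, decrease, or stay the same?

e_ss = 1/(1 + K_p·G(0)); a larger K_p raises the denominator, so e_ss decreases.

decrease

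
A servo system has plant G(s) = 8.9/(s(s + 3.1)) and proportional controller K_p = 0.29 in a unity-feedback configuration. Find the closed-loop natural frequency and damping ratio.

The closed-loop denominator is s(s+3.1) + 0.29·8.9 = s² + 3.1s + 2.581.
Matching s² + 2ζω_n s + ω_n²: ω_n = √2.581 = 1.607 rad/s and 2ζω_n = 3.1, so ζ = 3.1/(2·1.607) = 0.965.

ω_n = 1.61 rad/s, ζ = 0.965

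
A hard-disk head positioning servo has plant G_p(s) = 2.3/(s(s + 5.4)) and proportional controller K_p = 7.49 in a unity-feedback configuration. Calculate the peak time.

From 1 + K_pG_p(s) = 0: s² + 5.4s + 17.23 = 0 ⇒ ω_n = 4.151, ζ = 0.6505.
Damped frequency ω_d = ω_n√(1−ζ²) = 3.152 rad/s, so peak time T_p = π/ω_d = 0.997 s.

T_p = 0.997 s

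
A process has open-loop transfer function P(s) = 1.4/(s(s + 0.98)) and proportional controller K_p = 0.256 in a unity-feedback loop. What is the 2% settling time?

T_s ≈ 8.16 s

From 1 + K_pP(s) = 0: s² + 0.98s + 0.3584 = 0 ⇒ ω_n = 0.5987, ζ = 0.8185.
2% settling time T_s ≈ 4/(ζω_n) = 4/0.49 = 8.16 s.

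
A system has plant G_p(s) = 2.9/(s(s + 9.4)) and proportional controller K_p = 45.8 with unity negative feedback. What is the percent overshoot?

The closed-loop denominator s² + 9.4s + 132.8 gives ω_n = √132.8 = 11.52 and ζ = 9.4/(2ω_n) = 0.4078.
%OS = 100·exp(−πζ/√(1−ζ²)) = 100·exp(−π·0.4078/√0.8337) = 24.6%.

24.6%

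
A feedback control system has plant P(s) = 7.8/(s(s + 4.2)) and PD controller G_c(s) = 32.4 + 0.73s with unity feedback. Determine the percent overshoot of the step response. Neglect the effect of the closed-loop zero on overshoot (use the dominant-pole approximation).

35.7%

Forward path: (32.4 + 0.73s)·7.8/(s(s+4.2)). The closed-loop characteristic equation is s² + (4.2 + 7.8·0.73)s + 7.8·32.4 = 0.
That is s² + 9.894s + 252.7 = 0, so ω_n = 15.9 rad/s and ζ = 9.894/(2·15.9) = 0.3112.
%OS = 100·exp(−πζ/√(1−ζ²)) = 35.7%.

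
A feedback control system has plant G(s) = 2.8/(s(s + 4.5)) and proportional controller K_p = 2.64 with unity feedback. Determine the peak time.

The closed-loop denominator s² + 4.5s + 7.392 gives ω_n = √7.392 = 2.719 and ζ = 4.5/(2ω_n) = 0.8276.
Damped frequency ω_d = ω_n√(1−ζ²) = 1.526 rad/s, so peak time T_p = π/ω_d = 2.06 s.

T_p = 2.06 s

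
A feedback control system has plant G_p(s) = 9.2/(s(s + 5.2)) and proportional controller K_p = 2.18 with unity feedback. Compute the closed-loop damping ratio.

1 + K_p·G_p(s) = 0 gives s² + 5.2s + 20.06 = 0.
So ω_n² = 20.06 ⇒ ω_n = 4.478 rad/s, and ζ = 5.2/(2ω_n) = 0.581.

ζ = 0.581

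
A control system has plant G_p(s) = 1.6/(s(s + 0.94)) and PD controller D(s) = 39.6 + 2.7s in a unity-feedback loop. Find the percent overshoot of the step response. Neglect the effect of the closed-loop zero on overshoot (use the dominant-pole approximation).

33.3%

Forward path: (39.6 + 2.7s)·1.6/(s(s+0.94)). The closed-loop characteristic equation is s² + (0.94 + 1.6·2.7)s + 1.6·39.6 = 0.
That is s² + 5.26s + 63.36 = 0, so ω_n = 7.96 rad/s and ζ = 5.26/(2·7.96) = 0.3304.
%OS = 100·exp(−πζ/√(1−ζ²)) = 33.3%.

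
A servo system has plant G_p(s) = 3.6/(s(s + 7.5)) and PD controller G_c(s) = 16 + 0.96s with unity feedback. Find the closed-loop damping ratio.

ζ = 0.722

Forward path: (16 + 0.96s)·3.6/(s(s+7.5)). The closed-loop characteristic equation is s² + (7.5 + 3.6·0.96)s + 3.6·16 = 0.
That is s² + 10.96s + 57.6 = 0, so ω_n = 7.589 rad/s and ζ = 10.96/(2·7.589) = 0.7218.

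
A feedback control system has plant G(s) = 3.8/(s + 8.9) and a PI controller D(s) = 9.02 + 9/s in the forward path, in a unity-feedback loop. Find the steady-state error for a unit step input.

0

The open loop D(s)G(s) has a pole at the origin (type 1), so the static position error constant is infinite and e_ss = 1/(1+∞) = 0.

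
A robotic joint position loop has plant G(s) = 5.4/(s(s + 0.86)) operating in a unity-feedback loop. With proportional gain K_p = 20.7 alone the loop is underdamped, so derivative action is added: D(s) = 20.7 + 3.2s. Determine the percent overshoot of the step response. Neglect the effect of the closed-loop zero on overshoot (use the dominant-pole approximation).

Forward path: (20.7 + 3.2s)·5.4/(s(s+0.86)). The closed-loop characteristic equation is s² + (0.86 + 5.4·3.2)s + 5.4·20.7 = 0.
That is s² + 18.14s + 111.8 = 0, so ω_n = 10.57 rad/s and ζ = 18.14/(2·10.57) = 0.8579.
%OS = 100·exp(−πζ/√(1−ζ²)) = 0.527%.

0.527%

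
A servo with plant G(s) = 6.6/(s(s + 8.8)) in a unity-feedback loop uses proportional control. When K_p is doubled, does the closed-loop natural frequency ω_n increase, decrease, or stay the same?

increase

ω_n = √(6.6·K_p), which grows with K_p.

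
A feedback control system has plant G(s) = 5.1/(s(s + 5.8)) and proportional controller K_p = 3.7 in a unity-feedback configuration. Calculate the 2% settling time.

The closed-loop denominator s² + 5.8s + 18.87 gives ω_n = √18.87 = 4.344 and ζ = 5.8/(2ω_n) = 0.6676.
2% settling time T_s ≈ 4/(ζω_n) = 4/2.9 = 1.38 s.

T_s ≈ 1.38 s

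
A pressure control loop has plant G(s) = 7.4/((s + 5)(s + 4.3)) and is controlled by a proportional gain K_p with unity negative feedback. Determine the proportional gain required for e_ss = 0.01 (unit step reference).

K_p = 288

For a type-0 loop with proportional control, e_ss = 1/(1 + K_p·G(0)).
G(0) = 0.3442. Require 1/(1 + K_p·0.3442) = 0.01, so 1 + 0.3442·K_p = 100.
K_p = (100 − 1)/0.3442 = 288.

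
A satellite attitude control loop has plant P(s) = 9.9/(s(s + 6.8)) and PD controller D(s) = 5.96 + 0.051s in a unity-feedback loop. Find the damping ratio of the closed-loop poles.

Forward path: (5.96 + 0.051s)·9.9/(s(s+6.8)). The closed-loop characteristic equation is s² + (6.8 + 9.9·0.051)s + 9.9·5.96 = 0.
That is s² + 7.305s + 59 = 0, so ω_n = 7.681 rad/s and ζ = 7.305/(2·7.681) = 0.4755.

ζ = 0.475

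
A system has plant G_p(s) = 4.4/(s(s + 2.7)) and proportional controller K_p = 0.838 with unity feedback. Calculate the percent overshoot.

4.48%

The closed-loop denominator s² + 2.7s + 3.687 gives ω_n = √3.687 = 1.92 and ζ = 2.7/(2ω_n) = 0.703.
%OS = 100·exp(−πζ/√(1−ζ²)) = 100·exp(−π·0.703/√0.5057) = 4.48%.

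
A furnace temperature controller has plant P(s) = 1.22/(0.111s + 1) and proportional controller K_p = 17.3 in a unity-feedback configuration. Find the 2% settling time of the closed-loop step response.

T_s ≈ 0.0201 s

Closed loop: T(s) = K_p·P/(1+K_p·P) = 21.11/(0.111s + 1 + 21.11), with pole at s = −(1 + 21.11)/0.111 = −199.2.
τ = 1/199.2 = 0.005021 s, so 2% settling time ≈ 4τ = 0.0201 s.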